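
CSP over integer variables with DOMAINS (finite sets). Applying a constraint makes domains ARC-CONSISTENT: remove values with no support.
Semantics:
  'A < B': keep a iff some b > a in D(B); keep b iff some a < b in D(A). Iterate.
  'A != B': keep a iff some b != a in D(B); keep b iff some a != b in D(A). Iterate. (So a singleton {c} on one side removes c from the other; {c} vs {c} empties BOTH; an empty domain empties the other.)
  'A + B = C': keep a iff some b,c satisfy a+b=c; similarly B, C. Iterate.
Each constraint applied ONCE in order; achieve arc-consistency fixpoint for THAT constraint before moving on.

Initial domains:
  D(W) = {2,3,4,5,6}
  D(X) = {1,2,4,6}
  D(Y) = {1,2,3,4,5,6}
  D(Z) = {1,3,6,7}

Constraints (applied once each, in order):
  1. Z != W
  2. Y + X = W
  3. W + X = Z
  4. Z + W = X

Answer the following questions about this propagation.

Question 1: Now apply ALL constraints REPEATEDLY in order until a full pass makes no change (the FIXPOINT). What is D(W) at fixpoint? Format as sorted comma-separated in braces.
pass 0 (initial): D(W)={2,3,4,5,6}
pass 1: W {2,3,4,5,6}->{}; X {1,2,4,6}->{}; Y {1,2,3,4,5,6}->{1,2,3,4,5}; Z {1,3,6,7}->{}
pass 2: Y {1,2,3,4,5}->{}
pass 3: no change
Fixpoint after 3 passes: D(W) = {}

Answer: {}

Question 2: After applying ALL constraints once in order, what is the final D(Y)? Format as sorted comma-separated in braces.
Answer: {1,2,3,4,5}

Derivation:
Constraint 1 (Z != W) on D(Z)={1,3,6,7} D(W)={2,3,4,5,6}: no change
Constraint 2 (Y + X = W) on D(Y)={1,2,3,4,5,6} D(X)={1,2,4,6} D(W)={2,3,4,5,6}: Y {1,2,3,4,5,6}->{1,2,3,4,5}; X {1,2,4,6}->{1,2,4}
Constraint 3 (W + X = Z) on D(W)={2,3,4,5,6} D(X)={1,2,4} D(Z)={1,3,6,7}: Z {1,3,6,7}->{3,6,7}
Constraint 4 (Z + W = X) on D(Z)={3,6,7} D(W)={2,3,4,5,6} D(X)={1,2,4}: Z {3,6,7}->{}; W {2,3,4,5,6}->{}; X {1,2,4}->{}
So after all 4 constraints: D(Y) = {1,2,3,4,5}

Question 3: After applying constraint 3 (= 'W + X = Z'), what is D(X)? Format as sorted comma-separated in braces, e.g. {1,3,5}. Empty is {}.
Answer: {1,2,4}

Derivation:
Constraint 1 (Z != W) on D(Z)={1,3,6,7} D(W)={2,3,4,5,6}: no change
Constraint 2 (Y + X = W) on D(Y)={1,2,3,4,5,6} D(X)={1,2,4,6} D(W)={2,3,4,5,6}: Y {1,2,3,4,5,6}->{1,2,3,4,5}; X {1,2,4,6}->{1,2,4}
Constraint 3 (W + X = Z) on D(W)={2,3,4,5,6} D(X)={1,2,4} D(Z)={1,3,6,7}: Z {1,3,6,7}->{3,6,7}
So after constraint 3: D(X) = {1,2,4}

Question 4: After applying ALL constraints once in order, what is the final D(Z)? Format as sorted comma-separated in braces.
Answer: {}

Derivation:
Constraint 1 (Z != W) on D(Z)={1,3,6,7} D(W)={2,3,4,5,6}: no change
Constraint 2 (Y + X = W) on D(Y)={1,2,3,4,5,6} D(X)={1,2,4,6} D(W)={2,3,4,5,6}: Y {1,2,3,4,5,6}->{1,2,3,4,5}; X {1,2,4,6}->{1,2,4}
Constraint 3 (W + X = Z) on D(W)={2,3,4,5,6} D(X)={1,2,4} D(Z)={1,3,6,7}: Z {1,3,6,7}->{3,6,7}
Constraint 4 (Z + W = X) on D(Z)={3,6,7} D(W)={2,3,4,5,6} D(X)={1,2,4}: Z {3,6,7}->{}; W {2,3,4,5,6}->{}; X {1,2,4}->{}
So after all 4 constraints: D(Z) = {}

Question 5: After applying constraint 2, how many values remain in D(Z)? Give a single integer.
Constraint 1 (Z != W) on D(Z)={1,3,6,7} D(W)={2,3,4,5,6}: no change
Constraint 2 (Y + X = W) on D(Y)={1,2,3,4,5,6} D(X)={1,2,4,6} D(W)={2,3,4,5,6}: Y {1,2,3,4,5,6}->{1,2,3,4,5}; X {1,2,4,6}->{1,2,4}
So after constraint 2: D(Z)={1,3,6,7}, size = 4

Answer: 4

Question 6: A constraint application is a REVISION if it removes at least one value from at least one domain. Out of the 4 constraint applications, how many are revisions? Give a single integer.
Answer: 3

Derivation:
Constraint 1 (Z != W) on D(Z)={1,3,6,7} D(W)={2,3,4,5,6}: no change => not a revision
Constraint 2 (Y + X = W) on D(Y)={1,2,3,4,5,6} D(X)={1,2,4,6} D(W)={2,3,4,5,6}: Y {1,2,3,4,5,6}->{1,2,3,4,5}; X {1,2,4,6}->{1,2,4} => REVISION
Constraint 3 (W + X = Z) on D(W)={2,3,4,5,6} D(X)={1,2,4} D(Z)={1,3,6,7}: Z {1,3,6,7}->{3,6,7} => REVISION
Constraint 4 (Z + W = X) on D(Z)={3,6,7} D(W)={2,3,4,5,6} D(X)={1,2,4}: Z {3,6,7}->{}; W {2,3,4,5,6}->{}; X {1,2,4}->{} => REVISION
Total revisions = 3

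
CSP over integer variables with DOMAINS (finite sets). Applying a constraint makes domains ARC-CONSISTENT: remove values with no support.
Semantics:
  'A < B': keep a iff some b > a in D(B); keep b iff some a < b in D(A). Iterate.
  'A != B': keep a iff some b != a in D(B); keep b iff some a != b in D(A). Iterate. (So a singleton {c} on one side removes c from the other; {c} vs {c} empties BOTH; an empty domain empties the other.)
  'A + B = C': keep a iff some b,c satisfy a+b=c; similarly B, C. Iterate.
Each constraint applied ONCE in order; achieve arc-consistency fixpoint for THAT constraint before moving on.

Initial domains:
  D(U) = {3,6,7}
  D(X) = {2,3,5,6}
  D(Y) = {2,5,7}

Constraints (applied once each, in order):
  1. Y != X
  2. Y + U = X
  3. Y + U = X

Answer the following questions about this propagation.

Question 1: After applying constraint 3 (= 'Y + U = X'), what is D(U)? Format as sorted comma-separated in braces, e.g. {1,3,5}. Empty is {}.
Answer: {3}

Derivation:
Constraint 1 (Y != X) on D(Y)={2,5,7} D(X)={2,3,5,6}: no change
Constraint 2 (Y + U = X) on D(Y)={2,5,7} D(U)={3,6,7} D(X)={2,3,5,6}: Y {2,5,7}->{2}; U {3,6,7}->{3}; X {2,3,5,6}->{5}
Constraint 3 (Y + U = X) on D(Y)={2} D(U)={3} D(X)={5}: no change
So after constraint 3: D(U) = {3}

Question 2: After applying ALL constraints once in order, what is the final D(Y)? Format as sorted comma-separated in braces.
Constraint 1 (Y != X) on D(Y)={2,5,7} D(X)={2,3,5,6}: no change
Constraint 2 (Y + U = X) on D(Y)={2,5,7} D(U)={3,6,7} D(X)={2,3,5,6}: Y {2,5,7}->{2}; U {3,6,7}->{3}; X {2,3,5,6}->{5}
Constraint 3 (Y + U = X) on D(Y)={2} D(U)={3} D(X)={5}: no change
So after all 3 constraints: D(Y) = {2}

Answer: {2}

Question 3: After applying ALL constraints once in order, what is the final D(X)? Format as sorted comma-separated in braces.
Answer: {5}

Derivation:
Constraint 1 (Y != X) on D(Y)={2,5,7} D(X)={2,3,5,6}: no change
Constraint 2 (Y + U = X) on D(Y)={2,5,7} D(U)={3,6,7} D(X)={2,3,5,6}: Y {2,5,7}->{2}; U {3,6,7}->{3}; X {2,3,5,6}->{5}
Constraint 3 (Y + U = X) on D(Y)={2} D(U)={3} D(X)={5}: no change
So after all 3 constraints: D(X) = {5}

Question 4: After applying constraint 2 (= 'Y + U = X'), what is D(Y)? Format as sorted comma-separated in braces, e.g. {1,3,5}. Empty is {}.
Answer: {2}

Derivation:
Constraint 1 (Y != X) on D(Y)={2,5,7} D(X)={2,3,5,6}: no change
Constraint 2 (Y + U = X) on D(Y)={2,5,7} D(U)={3,6,7} D(X)={2,3,5,6}: Y {2,5,7}->{2}; U {3,6,7}->{3}; X {2,3,5,6}->{5}
So after constraint 2: D(Y) = {2}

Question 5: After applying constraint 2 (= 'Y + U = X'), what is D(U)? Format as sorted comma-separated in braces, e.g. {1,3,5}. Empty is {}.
Answer: {3}

Derivation:
Constraint 1 (Y != X) on D(Y)={2,5,7} D(X)={2,3,5,6}: no change
Constraint 2 (Y + U = X) on D(Y)={2,5,7} D(U)={3,6,7} D(X)={2,3,5,6}: Y {2,5,7}->{2}; U {3,6,7}->{3}; X {2,3,5,6}->{5}
So after constraint 2: D(U) = {3}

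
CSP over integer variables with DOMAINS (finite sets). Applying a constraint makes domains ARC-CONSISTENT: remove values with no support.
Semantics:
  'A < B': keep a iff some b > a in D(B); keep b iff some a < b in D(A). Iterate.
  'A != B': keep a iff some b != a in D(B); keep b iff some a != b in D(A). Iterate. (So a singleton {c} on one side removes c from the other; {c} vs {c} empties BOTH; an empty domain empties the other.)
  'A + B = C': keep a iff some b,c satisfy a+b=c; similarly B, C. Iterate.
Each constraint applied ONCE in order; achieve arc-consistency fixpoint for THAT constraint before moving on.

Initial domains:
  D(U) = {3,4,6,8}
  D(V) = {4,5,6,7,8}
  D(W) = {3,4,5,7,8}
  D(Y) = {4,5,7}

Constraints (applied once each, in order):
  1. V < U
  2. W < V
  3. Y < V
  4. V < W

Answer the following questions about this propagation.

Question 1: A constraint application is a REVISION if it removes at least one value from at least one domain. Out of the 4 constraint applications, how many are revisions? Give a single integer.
Answer: 4

Derivation:
Constraint 1 (V < U) on D(V)={4,5,6,7,8} D(U)={3,4,6,8}: V {4,5,6,7,8}->{4,5,6,7}; U {3,4,6,8}->{6,8} => REVISION
Constraint 2 (W < V) on D(W)={3,4,5,7,8} D(V)={4,5,6,7}: W {3,4,5,7,8}->{3,4,5} => REVISION
Constraint 3 (Y < V) on D(Y)={4,5,7} D(V)={4,5,6,7}: Y {4,5,7}->{4,5}; V {4,5,6,7}->{5,6,7} => REVISION
Constraint 4 (V < W) on D(V)={5,6,7} D(W)={3,4,5}: V {5,6,7}->{}; W {3,4,5}->{} => REVISION
Total revisions = 4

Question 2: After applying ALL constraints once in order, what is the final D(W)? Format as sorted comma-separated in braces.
Answer: {}

Derivation:
Constraint 1 (V < U) on D(V)={4,5,6,7,8} D(U)={3,4,6,8}: V {4,5,6,7,8}->{4,5,6,7}; U {3,4,6,8}->{6,8}
Constraint 2 (W < V) on D(W)={3,4,5,7,8} D(V)={4,5,6,7}: W {3,4,5,7,8}->{3,4,5}
Constraint 3 (Y < V) on D(Y)={4,5,7} D(V)={4,5,6,7}: Y {4,5,7}->{4,5}; V {4,5,6,7}->{5,6,7}
Constraint 4 (V < W) on D(V)={5,6,7} D(W)={3,4,5}: V {5,6,7}->{}; W {3,4,5}->{}
So after all 4 constraints: D(W) = {}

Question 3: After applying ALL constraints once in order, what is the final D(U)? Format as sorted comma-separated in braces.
Constraint 1 (V < U) on D(V)={4,5,6,7,8} D(U)={3,4,6,8}: V {4,5,6,7,8}->{4,5,6,7}; U {3,4,6,8}->{6,8}
Constraint 2 (W < V) on D(W)={3,4,5,7,8} D(V)={4,5,6,7}: W {3,4,5,7,8}->{3,4,5}
Constraint 3 (Y < V) on D(Y)={4,5,7} D(V)={4,5,6,7}: Y {4,5,7}->{4,5}; V {4,5,6,7}->{5,6,7}
Constraint 4 (V < W) on D(V)={5,6,7} D(W)={3,4,5}: V {5,6,7}->{}; W {3,4,5}->{}
So after all 4 constraints: D(U) = {6,8}

Answer: {6,8}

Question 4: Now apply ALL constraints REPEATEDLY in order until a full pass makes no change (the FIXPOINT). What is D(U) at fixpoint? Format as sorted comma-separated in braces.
Answer: {}

Derivation:
pass 0 (initial): D(U)={3,4,6,8}
pass 1: U {3,4,6,8}->{6,8}; V {4,5,6,7,8}->{}; W {3,4,5,7,8}->{}; Y {4,5,7}->{4,5}
pass 2: U {6,8}->{}; Y {4,5}->{}
pass 3: no change
Fixpoint after 3 passes: D(U) = {}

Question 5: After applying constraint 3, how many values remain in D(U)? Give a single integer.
Constraint 1 (V < U) on D(V)={4,5,6,7,8} D(U)={3,4,6,8}: V {4,5,6,7,8}->{4,5,6,7}; U {3,4,6,8}->{6,8}
Constraint 2 (W < V) on D(W)={3,4,5,7,8} D(V)={4,5,6,7}: W {3,4,5,7,8}->{3,4,5}
Constraint 3 (Y < V) on D(Y)={4,5,7} D(V)={4,5,6,7}: Y {4,5,7}->{4,5}; V {4,5,6,7}->{5,6,7}
So after constraint 3: D(U)={6,8}, size = 2

Answer: 2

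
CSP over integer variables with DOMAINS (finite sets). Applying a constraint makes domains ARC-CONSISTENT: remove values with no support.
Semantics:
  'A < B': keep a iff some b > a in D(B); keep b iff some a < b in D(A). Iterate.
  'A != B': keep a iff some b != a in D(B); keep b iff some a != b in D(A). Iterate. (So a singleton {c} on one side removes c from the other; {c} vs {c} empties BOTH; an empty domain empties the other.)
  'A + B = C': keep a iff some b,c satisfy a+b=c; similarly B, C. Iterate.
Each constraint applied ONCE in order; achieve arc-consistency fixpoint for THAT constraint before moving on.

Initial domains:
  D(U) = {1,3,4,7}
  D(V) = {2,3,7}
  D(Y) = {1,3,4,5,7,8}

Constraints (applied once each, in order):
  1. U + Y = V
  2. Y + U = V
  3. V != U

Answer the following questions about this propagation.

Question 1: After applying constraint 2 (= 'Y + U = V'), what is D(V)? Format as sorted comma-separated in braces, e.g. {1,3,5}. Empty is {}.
Answer: {2,7}

Derivation:
Constraint 1 (U + Y = V) on D(U)={1,3,4,7} D(Y)={1,3,4,5,7,8} D(V)={2,3,7}: U {1,3,4,7}->{1,3,4}; Y {1,3,4,5,7,8}->{1,3,4}; V {2,3,7}->{2,7}
Constraint 2 (Y + U = V) on D(Y)={1,3,4} D(U)={1,3,4} D(V)={2,7}: no change
So after constraint 2: D(V) = {2,7}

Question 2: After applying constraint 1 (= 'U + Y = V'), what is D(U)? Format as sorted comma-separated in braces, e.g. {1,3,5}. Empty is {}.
Answer: {1,3,4}

Derivation:
Constraint 1 (U + Y = V) on D(U)={1,3,4,7} D(Y)={1,3,4,5,7,8} D(V)={2,3,7}: U {1,3,4,7}->{1,3,4}; Y {1,3,4,5,7,8}->{1,3,4}; V {2,3,7}->{2,7}
So after constraint 1: D(U) = {1,3,4}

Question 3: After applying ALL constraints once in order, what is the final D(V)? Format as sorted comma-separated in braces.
Answer: {2,7}

Derivation:
Constraint 1 (U + Y = V) on D(U)={1,3,4,7} D(Y)={1,3,4,5,7,8} D(V)={2,3,7}: U {1,3,4,7}->{1,3,4}; Y {1,3,4,5,7,8}->{1,3,4}; V {2,3,7}->{2,7}
Constraint 2 (Y + U = V) on D(Y)={1,3,4} D(U)={1,3,4} D(V)={2,7}: no change
Constraint 3 (V != U) on D(V)={2,7} D(U)={1,3,4}: no change
So after all 3 constraints: D(V) = {2,7}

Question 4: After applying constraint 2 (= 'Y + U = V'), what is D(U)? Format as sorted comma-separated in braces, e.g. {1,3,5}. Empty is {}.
Constraint 1 (U + Y = V) on D(U)={1,3,4,7} D(Y)={1,3,4,5,7,8} D(V)={2,3,7}: U {1,3,4,7}->{1,3,4}; Y {1,3,4,5,7,8}->{1,3,4}; V {2,3,7}->{2,7}
Constraint 2 (Y + U = V) on D(Y)={1,3,4} D(U)={1,3,4} D(V)={2,7}: no change
So after constraint 2: D(U) = {1,3,4}

Answer: {1,3,4}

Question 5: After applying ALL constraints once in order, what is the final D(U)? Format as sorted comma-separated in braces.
Answer: {1,3,4}

Derivation:
Constraint 1 (U + Y = V) on D(U)={1,3,4,7} D(Y)={1,3,4,5,7,8} D(V)={2,3,7}: U {1,3,4,7}->{1,3,4}; Y {1,3,4,5,7,8}->{1,3,4}; V {2,3,7}->{2,7}
Constraint 2 (Y + U = V) on D(Y)={1,3,4} D(U)={1,3,4} D(V)={2,7}: no change
Constraint 3 (V != U) on D(V)={2,7} D(U)={1,3,4}: no change
So after all 3 constraints: D(U) = {1,3,4}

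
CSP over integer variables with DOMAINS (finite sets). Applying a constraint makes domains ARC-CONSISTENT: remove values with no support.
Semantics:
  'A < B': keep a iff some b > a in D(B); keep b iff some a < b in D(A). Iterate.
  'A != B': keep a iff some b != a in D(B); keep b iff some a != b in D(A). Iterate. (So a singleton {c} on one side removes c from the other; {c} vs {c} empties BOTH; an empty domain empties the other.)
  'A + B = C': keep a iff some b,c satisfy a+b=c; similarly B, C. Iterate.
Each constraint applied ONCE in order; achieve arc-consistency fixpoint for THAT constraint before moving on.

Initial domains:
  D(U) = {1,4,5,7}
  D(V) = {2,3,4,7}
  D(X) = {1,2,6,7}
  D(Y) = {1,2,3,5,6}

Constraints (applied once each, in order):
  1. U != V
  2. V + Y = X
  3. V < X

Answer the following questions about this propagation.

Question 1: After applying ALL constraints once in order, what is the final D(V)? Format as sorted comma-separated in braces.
Answer: {2,3,4}

Derivation:
Constraint 1 (U != V) on D(U)={1,4,5,7} D(V)={2,3,4,7}: no change
Constraint 2 (V + Y = X) on D(V)={2,3,4,7} D(Y)={1,2,3,5,6} D(X)={1,2,6,7}: V {2,3,4,7}->{2,3,4}; Y {1,2,3,5,6}->{2,3,5}; X {1,2,6,7}->{6,7}
Constraint 3 (V < X) on D(V)={2,3,4} D(X)={6,7}: no change
So after all 3 constraints: D(V) = {2,3,4}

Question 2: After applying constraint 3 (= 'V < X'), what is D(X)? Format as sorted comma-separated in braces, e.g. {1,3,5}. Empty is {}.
Answer: {6,7}

Derivation:
Constraint 1 (U != V) on D(U)={1,4,5,7} D(V)={2,3,4,7}: no change
Constraint 2 (V + Y = X) on D(V)={2,3,4,7} D(Y)={1,2,3,5,6} D(X)={1,2,6,7}: V {2,3,4,7}->{2,3,4}; Y {1,2,3,5,6}->{2,3,5}; X {1,2,6,7}->{6,7}
Constraint 3 (V < X) on D(V)={2,3,4} D(X)={6,7}: no change
So after constraint 3: D(X) = {6,7}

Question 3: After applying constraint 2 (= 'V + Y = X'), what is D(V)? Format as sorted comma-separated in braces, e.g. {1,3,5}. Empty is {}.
Constraint 1 (U != V) on D(U)={1,4,5,7} D(V)={2,3,4,7}: no change
Constraint 2 (V + Y = X) on D(V)={2,3,4,7} D(Y)={1,2,3,5,6} D(X)={1,2,6,7}: V {2,3,4,7}->{2,3,4}; Y {1,2,3,5,6}->{2,3,5}; X {1,2,6,7}->{6,7}
So after constraint 2: D(V) = {2,3,4}

Answer: {2,3,4}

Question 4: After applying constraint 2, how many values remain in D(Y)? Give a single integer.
Constraint 1 (U != V) on D(U)={1,4,5,7} D(V)={2,3,4,7}: no change
Constraint 2 (V + Y = X) on D(V)={2,3,4,7} D(Y)={1,2,3,5,6} D(X)={1,2,6,7}: V {2,3,4,7}->{2,3,4}; Y {1,2,3,5,6}->{2,3,5}; X {1,2,6,7}->{6,7}
So after constraint 2: D(Y)={2,3,5}, size = 3

Answer: 3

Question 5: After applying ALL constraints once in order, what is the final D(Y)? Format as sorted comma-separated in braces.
Constraint 1 (U != V) on D(U)={1,4,5,7} D(V)={2,3,4,7}: no change
Constraint 2 (V + Y = X) on D(V)={2,3,4,7} D(Y)={1,2,3,5,6} D(X)={1,2,6,7}: V {2,3,4,7}->{2,3,4}; Y {1,2,3,5,6}->{2,3,5}; X {1,2,6,7}->{6,7}
Constraint 3 (V < X) on D(V)={2,3,4} D(X)={6,7}: no change
So after all 3 constraints: D(Y) = {2,3,5}

Answer: {2,3,5}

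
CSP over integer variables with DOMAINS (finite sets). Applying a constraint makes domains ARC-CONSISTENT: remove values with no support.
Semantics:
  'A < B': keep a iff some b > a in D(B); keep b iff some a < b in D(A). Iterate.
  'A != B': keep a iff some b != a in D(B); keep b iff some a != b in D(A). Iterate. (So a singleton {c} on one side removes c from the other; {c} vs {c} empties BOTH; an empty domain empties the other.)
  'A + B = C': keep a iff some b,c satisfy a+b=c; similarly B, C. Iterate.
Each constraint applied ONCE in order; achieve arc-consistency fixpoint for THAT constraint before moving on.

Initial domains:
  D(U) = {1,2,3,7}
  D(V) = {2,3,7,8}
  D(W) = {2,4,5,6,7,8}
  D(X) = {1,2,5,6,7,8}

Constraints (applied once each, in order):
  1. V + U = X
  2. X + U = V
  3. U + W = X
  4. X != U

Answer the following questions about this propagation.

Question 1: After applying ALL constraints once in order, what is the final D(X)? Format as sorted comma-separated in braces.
Constraint 1 (V + U = X) on D(V)={2,3,7,8} D(U)={1,2,3,7} D(X)={1,2,5,6,7,8}: V {2,3,7,8}->{2,3,7}; U {1,2,3,7}->{1,2,3}; X {1,2,5,6,7,8}->{5,6,8}
Constraint 2 (X + U = V) on D(X)={5,6,8} D(U)={1,2,3} D(V)={2,3,7}: X {5,6,8}->{5,6}; U {1,2,3}->{1,2}; V {2,3,7}->{7}
Constraint 3 (U + W = X) on D(U)={1,2} D(W)={2,4,5,6,7,8} D(X)={5,6}: W {2,4,5,6,7,8}->{4,5}
Constraint 4 (X != U) on D(X)={5,6} D(U)={1,2}: no change
So after all 4 constraints: D(X) = {5,6}

Answer: {5,6}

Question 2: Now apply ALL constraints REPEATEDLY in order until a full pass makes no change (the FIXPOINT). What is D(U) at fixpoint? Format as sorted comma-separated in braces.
Answer: {}

Derivation:
pass 0 (initial): D(U)={1,2,3,7}
pass 1: U {1,2,3,7}->{1,2}; V {2,3,7,8}->{7}; W {2,4,5,6,7,8}->{4,5}; X {1,2,5,6,7,8}->{5,6}
pass 2: U {1,2}->{}; V {7}->{}; W {4,5}->{}; X {5,6}->{}
pass 3: no change
Fixpoint after 3 passes: D(U) = {}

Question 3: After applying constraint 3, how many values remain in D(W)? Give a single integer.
Constraint 1 (V + U = X) on D(V)={2,3,7,8} D(U)={1,2,3,7} D(X)={1,2,5,6,7,8}: V {2,3,7,8}->{2,3,7}; U {1,2,3,7}->{1,2,3}; X {1,2,5,6,7,8}->{5,6,8}
Constraint 2 (X + U = V) on D(X)={5,6,8} D(U)={1,2,3} D(V)={2,3,7}: X {5,6,8}->{5,6}; U {1,2,3}->{1,2}; V {2,3,7}->{7}
Constraint 3 (U + W = X) on D(U)={1,2} D(W)={2,4,5,6,7,8} D(X)={5,6}: W {2,4,5,6,7,8}->{4,5}
So after constraint 3: D(W)={4,5}, size = 2

Answer: 2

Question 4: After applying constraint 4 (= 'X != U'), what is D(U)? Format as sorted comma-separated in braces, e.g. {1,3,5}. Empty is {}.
Constraint 1 (V + U = X) on D(V)={2,3,7,8} D(U)={1,2,3,7} D(X)={1,2,5,6,7,8}: V {2,3,7,8}->{2,3,7}; U {1,2,3,7}->{1,2,3}; X {1,2,5,6,7,8}->{5,6,8}
Constraint 2 (X + U = V) on D(X)={5,6,8} D(U)={1,2,3} D(V)={2,3,7}: X {5,6,8}->{5,6}; U {1,2,3}->{1,2}; V {2,3,7}->{7}
Constraint 3 (U + W = X) on D(U)={1,2} D(W)={2,4,5,6,7,8} D(X)={5,6}: W {2,4,5,6,7,8}->{4,5}
Constraint 4 (X != U) on D(X)={5,6} D(U)={1,2}: no change
So after constraint 4: D(U) = {1,2}

Answer: {1,2}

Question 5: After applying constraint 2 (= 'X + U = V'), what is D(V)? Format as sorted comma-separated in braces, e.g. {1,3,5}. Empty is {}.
Constraint 1 (V + U = X) on D(V)={2,3,7,8} D(U)={1,2,3,7} D(X)={1,2,5,6,7,8}: V {2,3,7,8}->{2,3,7}; U {1,2,3,7}->{1,2,3}; X {1,2,5,6,7,8}->{5,6,8}
Constraint 2 (X + U = V) on D(X)={5,6,8} D(U)={1,2,3} D(V)={2,3,7}: X {5,6,8}->{5,6}; U {1,2,3}->{1,2}; V {2,3,7}->{7}
So after constraint 2: D(V) = {7}

Answer: {7}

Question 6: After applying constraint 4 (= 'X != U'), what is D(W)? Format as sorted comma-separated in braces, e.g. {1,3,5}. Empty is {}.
Constraint 1 (V + U = X) on D(V)={2,3,7,8} D(U)={1,2,3,7} D(X)={1,2,5,6,7,8}: V {2,3,7,8}->{2,3,7}; U {1,2,3,7}->{1,2,3}; X {1,2,5,6,7,8}->{5,6,8}
Constraint 2 (X + U = V) on D(X)={5,6,8} D(U)={1,2,3} D(V)={2,3,7}: X {5,6,8}->{5,6}; U {1,2,3}->{1,2}; V {2,3,7}->{7}
Constraint 3 (U + W = X) on D(U)={1,2} D(W)={2,4,5,6,7,8} D(X)={5,6}: W {2,4,5,6,7,8}->{4,5}
Constraint 4 (X != U) on D(X)={5,6} D(U)={1,2}: no change
So after constraint 4: D(W) = {4,5}

Answer: {4,5}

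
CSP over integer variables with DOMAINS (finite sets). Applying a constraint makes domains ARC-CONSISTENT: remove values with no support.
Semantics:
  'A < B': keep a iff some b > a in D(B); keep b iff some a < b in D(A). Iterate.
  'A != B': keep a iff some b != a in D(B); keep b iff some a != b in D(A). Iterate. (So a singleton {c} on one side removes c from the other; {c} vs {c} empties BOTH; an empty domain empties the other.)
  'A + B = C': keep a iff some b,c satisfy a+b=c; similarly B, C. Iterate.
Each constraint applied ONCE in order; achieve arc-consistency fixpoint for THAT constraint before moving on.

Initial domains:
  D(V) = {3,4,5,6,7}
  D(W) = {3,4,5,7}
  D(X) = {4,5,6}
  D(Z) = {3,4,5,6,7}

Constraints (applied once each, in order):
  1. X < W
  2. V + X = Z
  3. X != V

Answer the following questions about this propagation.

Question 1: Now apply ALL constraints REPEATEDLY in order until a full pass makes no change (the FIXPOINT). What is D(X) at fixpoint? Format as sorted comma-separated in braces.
pass 0 (initial): D(X)={4,5,6}
pass 1: V {3,4,5,6,7}->{3}; W {3,4,5,7}->{5,7}; X {4,5,6}->{4}; Z {3,4,5,6,7}->{7}
pass 2: no change
Fixpoint after 2 passes: D(X) = {4}

Answer: {4}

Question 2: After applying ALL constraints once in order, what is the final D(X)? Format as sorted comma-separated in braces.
Answer: {4}

Derivation:
Constraint 1 (X < W) on D(X)={4,5,6} D(W)={3,4,5,7}: W {3,4,5,7}->{5,7}
Constraint 2 (V + X = Z) on D(V)={3,4,5,6,7} D(X)={4,5,6} D(Z)={3,4,5,6,7}: V {3,4,5,6,7}->{3}; X {4,5,6}->{4}; Z {3,4,5,6,7}->{7}
Constraint 3 (X != V) on D(X)={4} D(V)={3}: no change
So after all 3 constraints: D(X) = {4}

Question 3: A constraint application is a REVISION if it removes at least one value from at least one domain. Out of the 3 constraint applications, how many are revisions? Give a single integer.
Constraint 1 (X < W) on D(X)={4,5,6} D(W)={3,4,5,7}: W {3,4,5,7}->{5,7} => REVISION
Constraint 2 (V + X = Z) on D(V)={3,4,5,6,7} D(X)={4,5,6} D(Z)={3,4,5,6,7}: V {3,4,5,6,7}->{3}; X {4,5,6}->{4}; Z {3,4,5,6,7}->{7} => REVISION
Constraint 3 (X != V) on D(X)={4} D(V)={3}: no change => not a revision
Total revisions = 2

Answer: 2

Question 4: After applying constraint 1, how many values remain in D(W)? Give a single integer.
Answer: 2

Derivation:
Constraint 1 (X < W) on D(X)={4,5,6} D(W)={3,4,5,7}: W {3,4,5,7}->{5,7}
So after constraint 1: D(W)={5,7}, size = 2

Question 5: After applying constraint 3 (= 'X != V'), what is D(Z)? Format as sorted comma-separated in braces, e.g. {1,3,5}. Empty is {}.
Constraint 1 (X < W) on D(X)={4,5,6} D(W)={3,4,5,7}: W {3,4,5,7}->{5,7}
Constraint 2 (V + X = Z) on D(V)={3,4,5,6,7} D(X)={4,5,6} D(Z)={3,4,5,6,7}: V {3,4,5,6,7}->{3}; X {4,5,6}->{4}; Z {3,4,5,6,7}->{7}
Constraint 3 (X != V) on D(X)={4} D(V)={3}: no change
So after constraint 3: D(Z) = {7}

Answer: {7}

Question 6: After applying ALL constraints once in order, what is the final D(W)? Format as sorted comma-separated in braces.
Constraint 1 (X < W) on D(X)={4,5,6} D(W)={3,4,5,7}: W {3,4,5,7}->{5,7}
Constraint 2 (V + X = Z) on D(V)={3,4,5,6,7} D(X)={4,5,6} D(Z)={3,4,5,6,7}: V {3,4,5,6,7}->{3}; X {4,5,6}->{4}; Z {3,4,5,6,7}->{7}
Constraint 3 (X != V) on D(X)={4} D(V)={3}: no change
So after all 3 constraints: D(W) = {5,7}

Answer: {5,7}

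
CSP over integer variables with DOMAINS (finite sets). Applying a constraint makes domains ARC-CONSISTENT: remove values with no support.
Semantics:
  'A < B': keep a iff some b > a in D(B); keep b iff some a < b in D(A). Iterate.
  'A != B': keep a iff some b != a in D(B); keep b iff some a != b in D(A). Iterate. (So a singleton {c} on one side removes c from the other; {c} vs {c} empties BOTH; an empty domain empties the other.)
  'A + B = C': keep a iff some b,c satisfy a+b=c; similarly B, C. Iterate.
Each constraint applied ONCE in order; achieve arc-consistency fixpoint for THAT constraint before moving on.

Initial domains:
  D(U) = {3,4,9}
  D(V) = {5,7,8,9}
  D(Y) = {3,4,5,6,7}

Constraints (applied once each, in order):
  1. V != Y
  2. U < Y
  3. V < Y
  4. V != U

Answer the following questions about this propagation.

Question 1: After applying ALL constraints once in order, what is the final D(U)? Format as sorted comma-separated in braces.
Constraint 1 (V != Y) on D(V)={5,7,8,9} D(Y)={3,4,5,6,7}: no change
Constraint 2 (U < Y) on D(U)={3,4,9} D(Y)={3,4,5,6,7}: U {3,4,9}->{3,4}; Y {3,4,5,6,7}->{4,5,6,7}
Constraint 3 (V < Y) on D(V)={5,7,8,9} D(Y)={4,5,6,7}: V {5,7,8,9}->{5}; Y {4,5,6,7}->{6,7}
Constraint 4 (V != U) on D(V)={5} D(U)={3,4}: no change
So after all 4 constraints: D(U) = {3,4}

Answer: {3,4}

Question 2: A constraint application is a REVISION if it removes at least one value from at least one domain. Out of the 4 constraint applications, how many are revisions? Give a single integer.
Constraint 1 (V != Y) on D(V)={5,7,8,9} D(Y)={3,4,5,6,7}: no change => not a revision
Constraint 2 (U < Y) on D(U)={3,4,9} D(Y)={3,4,5,6,7}: U {3,4,9}->{3,4}; Y {3,4,5,6,7}->{4,5,6,7} => REVISION
Constraint 3 (V < Y) on D(V)={5,7,8,9} D(Y)={4,5,6,7}: V {5,7,8,9}->{5}; Y {4,5,6,7}->{6,7} => REVISION
Constraint 4 (V != U) on D(V)={5} D(U)={3,4}: no change => not a revision
Total revisions = 2

Answer: 2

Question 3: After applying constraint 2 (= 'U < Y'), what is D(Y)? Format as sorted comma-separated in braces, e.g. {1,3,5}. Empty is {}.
Answer: {4,5,6,7}

Derivation:
Constraint 1 (V != Y) on D(V)={5,7,8,9} D(Y)={3,4,5,6,7}: no change
Constraint 2 (U < Y) on D(U)={3,4,9} D(Y)={3,4,5,6,7}: U {3,4,9}->{3,4}; Y {3,4,5,6,7}->{4,5,6,7}
So after constraint 2: D(Y) = {4,5,6,7}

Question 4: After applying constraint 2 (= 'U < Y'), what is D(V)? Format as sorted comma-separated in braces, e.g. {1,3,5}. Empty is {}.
Answer: {5,7,8,9}

Derivation:
Constraint 1 (V != Y) on D(V)={5,7,8,9} D(Y)={3,4,5,6,7}: no change
Constraint 2 (U < Y) on D(U)={3,4,9} D(Y)={3,4,5,6,7}: U {3,4,9}->{3,4}; Y {3,4,5,6,7}->{4,5,6,7}
So after constraint 2: D(V) = {5,7,8,9}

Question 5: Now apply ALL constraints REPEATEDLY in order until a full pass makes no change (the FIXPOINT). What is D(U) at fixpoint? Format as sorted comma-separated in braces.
pass 0 (initial): D(U)={3,4,9}
pass 1: U {3,4,9}->{3,4}; V {5,7,8,9}->{5}; Y {3,4,5,6,7}->{6,7}
pass 2: no change
Fixpoint after 2 passes: D(U) = {3,4}

Answer: {3,4}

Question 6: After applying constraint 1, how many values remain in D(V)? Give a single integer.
Constraint 1 (V != Y) on D(V)={5,7,8,9} D(Y)={3,4,5,6,7}: no change
So after constraint 1: D(V)={5,7,8,9}, size = 4

Answer: 4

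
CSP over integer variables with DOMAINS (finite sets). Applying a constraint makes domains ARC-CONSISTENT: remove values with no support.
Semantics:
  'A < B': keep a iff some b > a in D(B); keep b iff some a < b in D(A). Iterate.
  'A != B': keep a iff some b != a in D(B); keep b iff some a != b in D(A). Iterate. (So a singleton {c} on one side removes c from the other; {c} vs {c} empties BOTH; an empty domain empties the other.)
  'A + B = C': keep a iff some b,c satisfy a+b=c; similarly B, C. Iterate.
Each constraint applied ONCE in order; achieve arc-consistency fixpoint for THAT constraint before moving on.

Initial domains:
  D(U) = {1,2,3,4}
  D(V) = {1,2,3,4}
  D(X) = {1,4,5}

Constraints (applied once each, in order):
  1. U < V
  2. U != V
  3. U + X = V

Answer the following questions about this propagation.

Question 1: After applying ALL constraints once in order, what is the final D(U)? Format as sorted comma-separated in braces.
Answer: {1,2,3}

Derivation:
Constraint 1 (U < V) on D(U)={1,2,3,4} D(V)={1,2,3,4}: U {1,2,3,4}->{1,2,3}; V {1,2,3,4}->{2,3,4}
Constraint 2 (U != V) on D(U)={1,2,3} D(V)={2,3,4}: no change
Constraint 3 (U + X = V) on D(U)={1,2,3} D(X)={1,4,5} D(V)={2,3,4}: X {1,4,5}->{1}
So after all 3 constraints: D(U) = {1,2,3}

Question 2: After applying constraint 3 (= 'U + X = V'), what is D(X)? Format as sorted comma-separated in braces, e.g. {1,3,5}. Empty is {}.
Constraint 1 (U < V) on D(U)={1,2,3,4} D(V)={1,2,3,4}: U {1,2,3,4}->{1,2,3}; V {1,2,3,4}->{2,3,4}
Constraint 2 (U != V) on D(U)={1,2,3} D(V)={2,3,4}: no change
Constraint 3 (U + X = V) on D(U)={1,2,3} D(X)={1,4,5} D(V)={2,3,4}: X {1,4,5}->{1}
So after constraint 3: D(X) = {1}

Answer: {1}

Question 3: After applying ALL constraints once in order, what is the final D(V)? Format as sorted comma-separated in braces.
Constraint 1 (U < V) on D(U)={1,2,3,4} D(V)={1,2,3,4}: U {1,2,3,4}->{1,2,3}; V {1,2,3,4}->{2,3,4}
Constraint 2 (U != V) on D(U)={1,2,3} D(V)={2,3,4}: no change
Constraint 3 (U + X = V) on D(U)={1,2,3} D(X)={1,4,5} D(V)={2,3,4}: X {1,4,5}->{1}
So after all 3 constraints: D(V) = {2,3,4}

Answer: {2,3,4}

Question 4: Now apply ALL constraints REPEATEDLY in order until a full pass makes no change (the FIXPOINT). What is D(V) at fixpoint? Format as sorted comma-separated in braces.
Answer: {2,3,4}

Derivation:
pass 0 (initial): D(V)={1,2,3,4}
pass 1: U {1,2,3,4}->{1,2,3}; V {1,2,3,4}->{2,3,4}; X {1,4,5}->{1}
pass 2: no change
Fixpoint after 2 passes: D(V) = {2,3,4}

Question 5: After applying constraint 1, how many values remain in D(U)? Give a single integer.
Answer: 3

Derivation:
Constraint 1 (U < V) on D(U)={1,2,3,4} D(V)={1,2,3,4}: U {1,2,3,4}->{1,2,3}; V {1,2,3,4}->{2,3,4}
So after constraint 1: D(U)={1,2,3}, size = 3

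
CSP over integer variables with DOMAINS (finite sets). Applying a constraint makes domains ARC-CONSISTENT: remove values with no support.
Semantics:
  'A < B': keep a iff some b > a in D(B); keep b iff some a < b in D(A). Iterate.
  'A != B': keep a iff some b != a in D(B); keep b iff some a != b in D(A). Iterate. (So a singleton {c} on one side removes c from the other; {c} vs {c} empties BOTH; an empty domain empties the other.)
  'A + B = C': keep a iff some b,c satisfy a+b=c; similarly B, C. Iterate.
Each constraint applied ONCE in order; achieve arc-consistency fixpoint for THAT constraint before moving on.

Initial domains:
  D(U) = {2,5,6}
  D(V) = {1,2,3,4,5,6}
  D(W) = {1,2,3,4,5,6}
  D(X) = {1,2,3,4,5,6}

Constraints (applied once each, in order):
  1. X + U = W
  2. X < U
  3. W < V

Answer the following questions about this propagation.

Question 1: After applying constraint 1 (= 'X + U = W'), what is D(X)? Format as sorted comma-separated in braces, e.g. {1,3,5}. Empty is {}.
Constraint 1 (X + U = W) on D(X)={1,2,3,4,5,6} D(U)={2,5,6} D(W)={1,2,3,4,5,6}: X {1,2,3,4,5,6}->{1,2,3,4}; U {2,5,6}->{2,5}; W {1,2,3,4,5,6}->{3,4,5,6}
So after constraint 1: D(X) = {1,2,3,4}

Answer: {1,2,3,4}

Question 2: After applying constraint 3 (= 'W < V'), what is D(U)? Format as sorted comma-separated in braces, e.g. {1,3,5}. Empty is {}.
Constraint 1 (X + U = W) on D(X)={1,2,3,4,5,6} D(U)={2,5,6} D(W)={1,2,3,4,5,6}: X {1,2,3,4,5,6}->{1,2,3,4}; U {2,5,6}->{2,5}; W {1,2,3,4,5,6}->{3,4,5,6}
Constraint 2 (X < U) on D(X)={1,2,3,4} D(U)={2,5}: no change
Constraint 3 (W < V) on D(W)={3,4,5,6} D(V)={1,2,3,4,5,6}: W {3,4,5,6}->{3,4,5}; V {1,2,3,4,5,6}->{4,5,6}
So after constraint 3: D(U) = {2,5}

Answer: {2,5}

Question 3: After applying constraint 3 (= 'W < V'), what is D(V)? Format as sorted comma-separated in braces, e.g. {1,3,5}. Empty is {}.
Constraint 1 (X + U = W) on D(X)={1,2,3,4,5,6} D(U)={2,5,6} D(W)={1,2,3,4,5,6}: X {1,2,3,4,5,6}->{1,2,3,4}; U {2,5,6}->{2,5}; W {1,2,3,4,5,6}->{3,4,5,6}
Constraint 2 (X < U) on D(X)={1,2,3,4} D(U)={2,5}: no change
Constraint 3 (W < V) on D(W)={3,4,5,6} D(V)={1,2,3,4,5,6}: W {3,4,5,6}->{3,4,5}; V {1,2,3,4,5,6}->{4,5,6}
So after constraint 3: D(V) = {4,5,6}

Answer: {4,5,6}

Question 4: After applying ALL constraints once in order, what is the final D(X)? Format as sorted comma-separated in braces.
Answer: {1,2,3,4}

Derivation:
Constraint 1 (X + U = W) on D(X)={1,2,3,4,5,6} D(U)={2,5,6} D(W)={1,2,3,4,5,6}: X {1,2,3,4,5,6}->{1,2,3,4}; U {2,5,6}->{2,5}; W {1,2,3,4,5,6}->{3,4,5,6}
Constraint 2 (X < U) on D(X)={1,2,3,4} D(U)={2,5}: no change
Constraint 3 (W < V) on D(W)={3,4,5,6} D(V)={1,2,3,4,5,6}: W {3,4,5,6}->{3,4,5}; V {1,2,3,4,5,6}->{4,5,6}
So after all 3 constraints: D(X) = {1,2,3,4}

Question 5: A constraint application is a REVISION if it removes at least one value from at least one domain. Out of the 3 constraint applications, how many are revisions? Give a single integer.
Constraint 1 (X + U = W) on D(X)={1,2,3,4,5,6} D(U)={2,5,6} D(W)={1,2,3,4,5,6}: X {1,2,3,4,5,6}->{1,2,3,4}; U {2,5,6}->{2,5}; W {1,2,3,4,5,6}->{3,4,5,6} => REVISION
Constraint 2 (X < U) on D(X)={1,2,3,4} D(U)={2,5}: no change => not a revision
Constraint 3 (W < V) on D(W)={3,4,5,6} D(V)={1,2,3,4,5,6}: W {3,4,5,6}->{3,4,5}; V {1,2,3,4,5,6}->{4,5,6} => REVISION
Total revisions = 2

Answer: 2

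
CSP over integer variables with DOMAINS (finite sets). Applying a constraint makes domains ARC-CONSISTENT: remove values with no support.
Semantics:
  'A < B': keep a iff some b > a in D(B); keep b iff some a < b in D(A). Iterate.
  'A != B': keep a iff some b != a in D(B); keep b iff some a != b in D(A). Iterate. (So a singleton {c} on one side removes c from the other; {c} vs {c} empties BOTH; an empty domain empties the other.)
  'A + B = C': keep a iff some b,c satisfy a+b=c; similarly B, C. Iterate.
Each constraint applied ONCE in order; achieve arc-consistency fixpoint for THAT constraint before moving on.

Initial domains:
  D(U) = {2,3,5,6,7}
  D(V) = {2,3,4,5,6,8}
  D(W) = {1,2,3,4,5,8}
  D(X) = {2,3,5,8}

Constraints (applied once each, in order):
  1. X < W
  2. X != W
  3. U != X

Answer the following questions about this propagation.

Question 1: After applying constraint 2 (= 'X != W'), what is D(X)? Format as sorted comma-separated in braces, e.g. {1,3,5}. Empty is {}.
Constraint 1 (X < W) on D(X)={2,3,5,8} D(W)={1,2,3,4,5,8}: X {2,3,5,8}->{2,3,5}; W {1,2,3,4,5,8}->{3,4,5,8}
Constraint 2 (X != W) on D(X)={2,3,5} D(W)={3,4,5,8}: no change
So after constraint 2: D(X) = {2,3,5}

Answer: {2,3,5}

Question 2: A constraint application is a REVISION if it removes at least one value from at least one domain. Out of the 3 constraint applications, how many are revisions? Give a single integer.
Answer: 1

Derivation:
Constraint 1 (X < W) on D(X)={2,3,5,8} D(W)={1,2,3,4,5,8}: X {2,3,5,8}->{2,3,5}; W {1,2,3,4,5,8}->{3,4,5,8} => REVISION
Constraint 2 (X != W) on D(X)={2,3,5} D(W)={3,4,5,8}: no change => not a revision
Constraint 3 (U != X) on D(U)={2,3,5,6,7} D(X)={2,3,5}: no change => not a revision
Total revisions = 1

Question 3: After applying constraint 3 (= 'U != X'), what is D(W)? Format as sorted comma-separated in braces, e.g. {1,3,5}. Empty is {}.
Answer: {3,4,5,8}

Derivation:
Constraint 1 (X < W) on D(X)={2,3,5,8} D(W)={1,2,3,4,5,8}: X {2,3,5,8}->{2,3,5}; W {1,2,3,4,5,8}->{3,4,5,8}
Constraint 2 (X != W) on D(X)={2,3,5} D(W)={3,4,5,8}: no change
Constraint 3 (U != X) on D(U)={2,3,5,6,7} D(X)={2,3,5}: no change
So after constraint 3: D(W) = {3,4,5,8}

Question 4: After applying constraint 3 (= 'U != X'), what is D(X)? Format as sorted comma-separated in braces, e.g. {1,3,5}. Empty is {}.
Constraint 1 (X < W) on D(X)={2,3,5,8} D(W)={1,2,3,4,5,8}: X {2,3,5,8}->{2,3,5}; W {1,2,3,4,5,8}->{3,4,5,8}
Constraint 2 (X != W) on D(X)={2,3,5} D(W)={3,4,5,8}: no change
Constraint 3 (U != X) on D(U)={2,3,5,6,7} D(X)={2,3,5}: no change
So after constraint 3: D(X) = {2,3,5}

Answer: {2,3,5}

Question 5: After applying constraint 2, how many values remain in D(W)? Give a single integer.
Constraint 1 (X < W) on D(X)={2,3,5,8} D(W)={1,2,3,4,5,8}: X {2,3,5,8}->{2,3,5}; W {1,2,3,4,5,8}->{3,4,5,8}
Constraint 2 (X != W) on D(X)={2,3,5} D(W)={3,4,5,8}: no change
So after constraint 2: D(W)={3,4,5,8}, size = 4

Answer: 4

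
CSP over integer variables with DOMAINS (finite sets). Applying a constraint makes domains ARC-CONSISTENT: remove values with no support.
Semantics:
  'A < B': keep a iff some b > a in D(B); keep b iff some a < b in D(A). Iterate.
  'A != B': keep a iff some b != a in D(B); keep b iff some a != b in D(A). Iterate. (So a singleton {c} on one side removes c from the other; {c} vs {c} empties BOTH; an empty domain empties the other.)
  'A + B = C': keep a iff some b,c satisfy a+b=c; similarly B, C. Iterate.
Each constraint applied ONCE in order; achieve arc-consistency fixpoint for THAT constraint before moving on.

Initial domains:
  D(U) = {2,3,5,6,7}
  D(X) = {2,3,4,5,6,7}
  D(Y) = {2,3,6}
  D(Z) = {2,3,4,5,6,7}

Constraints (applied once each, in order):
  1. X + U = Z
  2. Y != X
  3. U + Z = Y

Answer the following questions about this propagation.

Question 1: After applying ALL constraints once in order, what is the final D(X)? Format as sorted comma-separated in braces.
Answer: {2,3,4,5}

Derivation:
Constraint 1 (X + U = Z) on D(X)={2,3,4,5,6,7} D(U)={2,3,5,6,7} D(Z)={2,3,4,5,6,7}: X {2,3,4,5,6,7}->{2,3,4,5}; U {2,3,5,6,7}->{2,3,5}; Z {2,3,4,5,6,7}->{4,5,6,7}
Constraint 2 (Y != X) on D(Y)={2,3,6} D(X)={2,3,4,5}: no change
Constraint 3 (U + Z = Y) on D(U)={2,3,5} D(Z)={4,5,6,7} D(Y)={2,3,6}: U {2,3,5}->{2}; Z {4,5,6,7}->{4}; Y {2,3,6}->{6}
So after all 3 constraints: D(X) = {2,3,4,5}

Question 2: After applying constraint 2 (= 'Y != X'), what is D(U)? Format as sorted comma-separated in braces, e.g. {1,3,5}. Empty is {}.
Constraint 1 (X + U = Z) on D(X)={2,3,4,5,6,7} D(U)={2,3,5,6,7} D(Z)={2,3,4,5,6,7}: X {2,3,4,5,6,7}->{2,3,4,5}; U {2,3,5,6,7}->{2,3,5}; Z {2,3,4,5,6,7}->{4,5,6,7}
Constraint 2 (Y != X) on D(Y)={2,3,6} D(X)={2,3,4,5}: no change
So after constraint 2: D(U) = {2,3,5}

Answer: {2,3,5}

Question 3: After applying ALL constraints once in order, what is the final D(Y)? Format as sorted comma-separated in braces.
Answer: {6}

Derivation:
Constraint 1 (X + U = Z) on D(X)={2,3,4,5,6,7} D(U)={2,3,5,6,7} D(Z)={2,3,4,5,6,7}: X {2,3,4,5,6,7}->{2,3,4,5}; U {2,3,5,6,7}->{2,3,5}; Z {2,3,4,5,6,7}->{4,5,6,7}
Constraint 2 (Y != X) on D(Y)={2,3,6} D(X)={2,3,4,5}: no change
Constraint 3 (U + Z = Y) on D(U)={2,3,5} D(Z)={4,5,6,7} D(Y)={2,3,6}: U {2,3,5}->{2}; Z {4,5,6,7}->{4}; Y {2,3,6}->{6}
So after all 3 constraints: D(Y) = {6}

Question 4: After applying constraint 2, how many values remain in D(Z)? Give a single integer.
Answer: 4

Derivation:
Constraint 1 (X + U = Z) on D(X)={2,3,4,5,6,7} D(U)={2,3,5,6,7} D(Z)={2,3,4,5,6,7}: X {2,3,4,5,6,7}->{2,3,4,5}; U {2,3,5,6,7}->{2,3,5}; Z {2,3,4,5,6,7}->{4,5,6,7}
Constraint 2 (Y != X) on D(Y)={2,3,6} D(X)={2,3,4,5}: no change
So after constraint 2: D(Z)={4,5,6,7}, size = 4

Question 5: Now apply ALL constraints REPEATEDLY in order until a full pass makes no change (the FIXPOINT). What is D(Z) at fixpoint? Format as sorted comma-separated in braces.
Answer: {4}

Derivation:
pass 0 (initial): D(Z)={2,3,4,5,6,7}
pass 1: U {2,3,5,6,7}->{2}; X {2,3,4,5,6,7}->{2,3,4,5}; Y {2,3,6}->{6}; Z {2,3,4,5,6,7}->{4}
pass 2: X {2,3,4,5}->{2}
pass 3: no change
Fixpoint after 3 passes: D(Z) = {4}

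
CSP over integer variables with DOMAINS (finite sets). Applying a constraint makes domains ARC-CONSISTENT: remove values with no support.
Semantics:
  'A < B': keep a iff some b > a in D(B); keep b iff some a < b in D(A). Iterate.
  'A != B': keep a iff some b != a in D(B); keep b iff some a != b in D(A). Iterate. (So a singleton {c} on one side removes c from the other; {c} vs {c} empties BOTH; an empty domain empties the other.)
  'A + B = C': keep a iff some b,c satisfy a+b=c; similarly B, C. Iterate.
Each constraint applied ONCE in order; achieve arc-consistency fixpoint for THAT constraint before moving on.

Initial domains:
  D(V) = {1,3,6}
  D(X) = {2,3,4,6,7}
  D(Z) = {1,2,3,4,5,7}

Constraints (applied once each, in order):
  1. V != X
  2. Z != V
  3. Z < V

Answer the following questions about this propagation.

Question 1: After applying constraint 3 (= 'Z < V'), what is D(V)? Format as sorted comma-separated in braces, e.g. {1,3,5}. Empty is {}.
Constraint 1 (V != X) on D(V)={1,3,6} D(X)={2,3,4,6,7}: no change
Constraint 2 (Z != V) on D(Z)={1,2,3,4,5,7} D(V)={1,3,6}: no change
Constraint 3 (Z < V) on D(Z)={1,2,3,4,5,7} D(V)={1,3,6}: Z {1,2,3,4,5,7}->{1,2,3,4,5}; V {1,3,6}->{3,6}
So after constraint 3: D(V) = {3,6}

Answer: {3,6}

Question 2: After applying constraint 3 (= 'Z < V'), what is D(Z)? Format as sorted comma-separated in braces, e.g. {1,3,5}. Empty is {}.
Answer: {1,2,3,4,5}

Derivation:
Constraint 1 (V != X) on D(V)={1,3,6} D(X)={2,3,4,6,7}: no change
Constraint 2 (Z != V) on D(Z)={1,2,3,4,5,7} D(V)={1,3,6}: no change
Constraint 3 (Z < V) on D(Z)={1,2,3,4,5,7} D(V)={1,3,6}: Z {1,2,3,4,5,7}->{1,2,3,4,5}; V {1,3,6}->{3,6}
So after constraint 3: D(Z) = {1,2,3,4,5}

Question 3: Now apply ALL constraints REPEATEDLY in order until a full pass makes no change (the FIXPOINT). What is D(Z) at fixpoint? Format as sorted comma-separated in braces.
pass 0 (initial): D(Z)={1,2,3,4,5,7}
pass 1: V {1,3,6}->{3,6}; Z {1,2,3,4,5,7}->{1,2,3,4,5}
pass 2: no change
Fixpoint after 2 passes: D(Z) = {1,2,3,4,5}

Answer: {1,2,3,4,5}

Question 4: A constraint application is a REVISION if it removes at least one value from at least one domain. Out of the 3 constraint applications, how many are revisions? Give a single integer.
Constraint 1 (V != X) on D(V)={1,3,6} D(X)={2,3,4,6,7}: no change => not a revision
Constraint 2 (Z != V) on D(Z)={1,2,3,4,5,7} D(V)={1,3,6}: no change => not a revision
Constraint 3 (Z < V) on D(Z)={1,2,3,4,5,7} D(V)={1,3,6}: Z {1,2,3,4,5,7}->{1,2,3,4,5}; V {1,3,6}->{3,6} => REVISION
Total revisions = 1

Answer: 1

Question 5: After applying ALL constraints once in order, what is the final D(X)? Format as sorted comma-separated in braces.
Answer: {2,3,4,6,7}

Derivation:
Constraint 1 (V != X) on D(V)={1,3,6} D(X)={2,3,4,6,7}: no change
Constraint 2 (Z != V) on D(Z)={1,2,3,4,5,7} D(V)={1,3,6}: no change
Constraint 3 (Z < V) on D(Z)={1,2,3,4,5,7} D(V)={1,3,6}: Z {1,2,3,4,5,7}->{1,2,3,4,5}; V {1,3,6}->{3,6}
So after all 3 constraints: D(X) = {2,3,4,6,7}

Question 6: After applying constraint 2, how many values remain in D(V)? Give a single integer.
Answer: 3

Derivation:
Constraint 1 (V != X) on D(V)={1,3,6} D(X)={2,3,4,6,7}: no change
Constraint 2 (Z != V) on D(Z)={1,2,3,4,5,7} D(V)={1,3,6}: no change
So after constraint 2: D(V)={1,3,6}, size = 3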